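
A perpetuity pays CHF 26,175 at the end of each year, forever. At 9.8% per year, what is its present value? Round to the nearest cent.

CHF 267,091.84

PV = PMT / i = 26175 / 0.098 = 267,091.8367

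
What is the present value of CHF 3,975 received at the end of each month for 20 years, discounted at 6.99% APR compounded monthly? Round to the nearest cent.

With 12 periods per year: i = 0.005825, n = 240.
Annuity factor a(240|0.005825) = 129.082426; PV = 3975 × 129.082426 = 513,102.6427

CHF 513,102.64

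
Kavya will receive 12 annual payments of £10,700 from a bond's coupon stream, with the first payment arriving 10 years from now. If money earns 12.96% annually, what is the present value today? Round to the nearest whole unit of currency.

£21,183

Value one period before first payment (t=9): 10700 × [1 − (1+0.1296)^(−12)] / 0.1296 = 10700 × 5.928332 = 63,433.1554
Discount back 9 years: 63,433.1554 × (1+0.1296)^(−9) = 63,433.1554 × 0.333947 = 21,183.3266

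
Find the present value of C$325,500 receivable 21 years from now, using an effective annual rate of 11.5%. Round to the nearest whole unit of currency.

C$33,096

PV = FV·(1+i)^(−n) = 325,500 × 0.101678 = 33,096.2492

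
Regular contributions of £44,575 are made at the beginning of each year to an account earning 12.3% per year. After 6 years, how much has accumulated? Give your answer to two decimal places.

£409,316.74

FV = 44575 × [(1+0.123)^6 − 1] / 0.123 × (1+i) = 44575 × 9.182652 = 409,316.7351
(annuity-due: payments at period start, so ×(1+i).)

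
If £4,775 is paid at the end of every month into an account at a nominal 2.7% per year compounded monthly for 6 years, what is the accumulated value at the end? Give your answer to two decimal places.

With 12 periods per year: i = 0.00225, n = 72.
Accumulation factor s(72|0.00225) = 78.065014; FV = 4775 × 78.065014 = 372,760.4411

£372,760.44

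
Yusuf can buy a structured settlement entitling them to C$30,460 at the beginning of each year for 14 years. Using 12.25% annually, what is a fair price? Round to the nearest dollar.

PV = 30460 × [1 − (1+0.1225)^(−14)] / 0.1225 × (1+i) = 30460 × 7.345904 = 223,756.2246
(annuity-due: payments at period start, so ×(1+i).)

C$223,756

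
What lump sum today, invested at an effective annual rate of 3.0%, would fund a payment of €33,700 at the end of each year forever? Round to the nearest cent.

PV = PMT / i = 33700 / 0.03 = 1,123,333.3333

€1,123,333.33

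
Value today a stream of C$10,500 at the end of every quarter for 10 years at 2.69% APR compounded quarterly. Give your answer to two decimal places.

C$367,177.33

With 4 periods per year: i = 0.006725, n = 40.
PV = PMT · [1 − (1+i)^(−n)] / i = 10500 · 34.969270 = 367,177.3347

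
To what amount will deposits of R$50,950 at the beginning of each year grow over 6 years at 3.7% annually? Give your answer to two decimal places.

Accumulation factor s(6|0.037) × (1+i) = 6.826728; FV = 50950 × 6.826728 = 347,821.7763
(Beginning-of-period payments → annuity-due factor ×(1+i).)

R$347,821.78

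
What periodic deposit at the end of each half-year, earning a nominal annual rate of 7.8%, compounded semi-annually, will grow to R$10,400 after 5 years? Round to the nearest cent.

Periodic rate i = 0.078/2 = 0.039; n = 5 × 2 = 10 periods.
FV-annuity factor = 11.950579; PMT = 10400 / 11.950579 = 870.2507

R$870.25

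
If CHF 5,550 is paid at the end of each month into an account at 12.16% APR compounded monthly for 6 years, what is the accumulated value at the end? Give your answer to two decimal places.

With 12 periods per year: i = 0.0101333, n = 72.
FV = PMT · [(1+i)^n − 1] / i = 5550 · 105.261351 = 584,200.4990

CHF 584,200.50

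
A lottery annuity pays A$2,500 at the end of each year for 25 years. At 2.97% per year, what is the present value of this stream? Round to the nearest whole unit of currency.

A$43,679

Annuity factor a(25|0.0297) = 17.471499; PV = 2500 × 17.471499 = 43,678.7473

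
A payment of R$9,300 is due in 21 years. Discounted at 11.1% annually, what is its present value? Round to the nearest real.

R$1,020

Discount factor = (1+0.111)^(−21) = 0.109649; PV = 9,300 × 0.109649 = 1,019.7359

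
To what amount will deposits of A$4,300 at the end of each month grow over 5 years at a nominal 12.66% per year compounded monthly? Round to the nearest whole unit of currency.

With 12 periods per year: i = 0.01055, n = 60.
FV = PMT · [(1+i)^n − 1] / i = 4300 · 83.129647 = 357,457.4803

A$357,457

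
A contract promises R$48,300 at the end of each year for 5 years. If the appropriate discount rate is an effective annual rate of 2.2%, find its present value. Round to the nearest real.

PV = PMT · [1 − (1+i)^(−n)] / i = 48300 · 4.686223 = 226,344.5762

R$226,345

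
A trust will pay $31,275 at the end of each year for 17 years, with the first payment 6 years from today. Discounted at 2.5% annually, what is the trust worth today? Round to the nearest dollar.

$379,040

PV at t=5 (ordinary 17-year annuity): 31275 × a(17|0.025) = 31275 × 13.712198 = 428,848.9836
PV₀ = 428,848.9836 / (1+0.025)^5 = 428,848.9836 / 1.131408 = 379,040.0129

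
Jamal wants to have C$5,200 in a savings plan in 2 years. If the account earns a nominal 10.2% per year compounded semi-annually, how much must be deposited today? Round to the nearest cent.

i = 0.102/2 = 0.051 per half-year; n = 2·2 = 4.
PV = FV·(1+i)^(−n) = 5,200 × 0.819576 = 4,261.7943

C$4,261.79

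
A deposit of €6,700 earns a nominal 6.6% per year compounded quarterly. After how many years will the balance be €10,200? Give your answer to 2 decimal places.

Periodic rate i = 0.066/4 = 0.0165.
n = ln(10200/6700) / ln(1+0.0165) = ln(1.52239) / 0.016365 = 25.6811 quarters
= 25.6811/4 years

6.42 years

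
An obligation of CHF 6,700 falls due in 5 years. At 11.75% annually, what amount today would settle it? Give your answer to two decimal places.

CHF 3,844.48

PV = 6,700 / (1 + 0.1175)^5 = 6,700 / 1.742760 = 3,844.4759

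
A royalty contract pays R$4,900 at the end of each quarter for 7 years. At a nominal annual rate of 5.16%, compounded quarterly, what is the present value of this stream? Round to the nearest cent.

R$114,541.83

Periodic rate i = 0.0516/4 = 0.0129; n = 7 × 4 = 28 periods.
PV = PMT · [1 − (1+i)^(−n)] / i = 4900 · 23.375883 = 114,541.8286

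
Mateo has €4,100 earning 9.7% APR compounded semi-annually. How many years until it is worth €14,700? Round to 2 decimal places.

13.48 years

Periodic rate i = 0.097/2 = 0.0485.
(1+i)^n = 14700/4100 = 3.58537, so n = ln 3.58537 / ln 1.0485 = 26.9604 half-years
= 26.9604/2 years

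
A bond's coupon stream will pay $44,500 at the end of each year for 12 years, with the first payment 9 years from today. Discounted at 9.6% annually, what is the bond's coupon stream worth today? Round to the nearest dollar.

$148,530

Value one period before first payment (t=8): 44500 × [1 − (1+0.096)^(−12)] / 0.096 = 44500 × 6.949281 = 309,243.0160
Discount back 8 years: 309,243.0160 × (1+0.096)^(−8) = 309,243.0160 × 0.480303 = 148,530.4398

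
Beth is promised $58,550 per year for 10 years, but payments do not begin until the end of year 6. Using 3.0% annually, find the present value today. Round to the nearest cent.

$430,824.24

Value one period before first payment (t=5): 58550 × [1 − (1+0.03)^(−10)] / 0.03 = 58550 × 8.530203 = 499,443.3761
Discount back 5 years: 499,443.3761 × (1+0.03)^(−5) = 499,443.3761 × 0.862609 = 430,824.2435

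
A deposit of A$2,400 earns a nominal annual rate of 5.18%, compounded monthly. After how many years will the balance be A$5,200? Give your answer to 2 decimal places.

Periodic rate i = 0.0518/12 = 0.00431667.
(1+i)^n = 5200/2400 = 2.16667, so n = ln 2.16667 / ln 1.00432 = 179.5037 months
= 179.5037/12 years

14.96 years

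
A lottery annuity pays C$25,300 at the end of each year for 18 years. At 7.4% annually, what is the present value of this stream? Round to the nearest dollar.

PV = 25300 × [1 − (1+0.074)^(−18)] / 0.074 = 25300 × 9.775067 = 247,309.1855

C$247,309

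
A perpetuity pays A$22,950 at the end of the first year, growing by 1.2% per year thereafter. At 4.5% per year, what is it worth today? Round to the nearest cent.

A$695,454.55

PV = D₁/(r − g) = 22950/(0.045 − 0.012) = 695,454.5455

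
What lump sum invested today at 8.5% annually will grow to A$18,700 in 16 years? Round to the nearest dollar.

PV = 18,700 / (1 + 0.085)^16 = 18,700 / 3.688721 = 5,069.5078

A$5,070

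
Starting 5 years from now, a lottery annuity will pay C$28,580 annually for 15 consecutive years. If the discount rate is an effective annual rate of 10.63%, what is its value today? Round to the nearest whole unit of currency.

C$140,048

Value one period before first payment (t=4): 28580 × [1 − (1+0.1063)^(−15)] / 0.1063 = 28580 × 7.340183 = 209,782.4212
Discount back 4 years: 209,782.4212 × (1+0.1063)^(−4) = 209,782.4212 × 0.667588 = 140,048.1718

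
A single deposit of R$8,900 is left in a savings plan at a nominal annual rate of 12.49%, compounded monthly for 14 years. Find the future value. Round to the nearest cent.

R$50,684.18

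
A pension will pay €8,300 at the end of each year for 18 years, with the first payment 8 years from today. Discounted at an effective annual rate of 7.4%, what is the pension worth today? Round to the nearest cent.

€49,222.97

Value one period before first payment (t=7): 8300 × [1 − (1+0.074)^(−18)] / 0.074 = 8300 × 9.775067 = 81,133.0529
Discount back 7 years: 81,133.0529 × (1+0.074)^(−7) = 81,133.0529 × 0.606694 = 49,222.9739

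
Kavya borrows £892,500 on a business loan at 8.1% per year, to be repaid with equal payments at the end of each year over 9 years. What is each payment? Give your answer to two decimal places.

£143,465.81

Annuity-PV factor = 6.220994; PMT = 892500 / 6.220994 = 143,465.8118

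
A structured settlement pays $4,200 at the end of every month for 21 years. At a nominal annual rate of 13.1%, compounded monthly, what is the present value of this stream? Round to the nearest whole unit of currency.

$359,793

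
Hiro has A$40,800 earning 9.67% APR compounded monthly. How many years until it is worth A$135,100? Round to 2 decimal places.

Periodic rate i = 0.0967/12 = 0.00805833.
n = ln(135100/40800) / ln(1+0.00805833) = ln(3.31127) / 0.008026 = 149.1811 months
= 149.1811/12 years

12.43 years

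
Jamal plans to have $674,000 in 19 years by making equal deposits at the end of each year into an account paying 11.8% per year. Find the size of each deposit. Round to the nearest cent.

$10,857.33

PMT = 674000 / ( [(1+0.118)^19 − 1] / 0.118 ) = 674000 / 62.077900 = 10,857.3261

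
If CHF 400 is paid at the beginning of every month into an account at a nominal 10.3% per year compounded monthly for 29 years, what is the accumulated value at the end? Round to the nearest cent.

i = 0.103/12 = 0.00858333 per month; n = 29·12 = 348.
FV = PMT · [(1+i)^n − 1] / i × (1+i) = 400 · 2182.653671 = 873,061.4683
(annuity-due: payments at period start, so ×(1+i).)

CHF 873,061.47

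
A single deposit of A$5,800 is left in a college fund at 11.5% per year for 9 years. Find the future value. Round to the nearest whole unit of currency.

A$15,449

FV = 5,800 × (1 + 0.115)^9 = 15,449.0508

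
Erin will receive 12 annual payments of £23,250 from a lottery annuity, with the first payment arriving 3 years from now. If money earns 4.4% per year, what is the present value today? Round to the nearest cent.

£195,630.75

Value one period before first payment (t=2): 23250 × [1 − (1+0.044)^(−12)] / 0.044 = 23250 × 9.170967 = 213,224.9937
Discount back 2 years: 213,224.9937 × (1+0.044)^(−2) = 213,224.9937 × 0.917485 = 195,630.7469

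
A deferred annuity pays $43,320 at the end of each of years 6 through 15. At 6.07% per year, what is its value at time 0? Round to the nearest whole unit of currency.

$236,684

Value one period before first payment (t=5): 43320 × [1 − (1+0.0607)^(−10)] / 0.0607 = 43320 × 7.335739 = 317,784.2281
Discount back 5 years: 317,784.2281 × (1+0.0607)^(−5) = 317,784.2281 × 0.744796 = 236,684.3239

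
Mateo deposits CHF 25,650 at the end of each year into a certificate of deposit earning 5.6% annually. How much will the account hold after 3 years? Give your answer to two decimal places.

CHF 81,339.64

FV = 25650 × [(1+0.056)^3 − 1] / 0.056 = 25650 × 3.171136 = 81,339.6384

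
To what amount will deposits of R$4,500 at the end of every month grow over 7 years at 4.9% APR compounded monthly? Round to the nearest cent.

R$449,836.48

i = 0.049/12 = 0.00408333 per month; n = 7·12 = 84.
Accumulation factor s(84|0.00408333) = 99.963662; FV = 4500 × 99.963662 = 449,836.4805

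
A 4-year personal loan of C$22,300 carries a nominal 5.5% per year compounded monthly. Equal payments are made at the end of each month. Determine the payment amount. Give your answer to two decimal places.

C$518.62

i = 0.055/12 = 0.00458333 per month; n = 4·12 = 48.
Annuity-PV factor = 42.998777; PMT = 22300 / 42.998777 = 518.6194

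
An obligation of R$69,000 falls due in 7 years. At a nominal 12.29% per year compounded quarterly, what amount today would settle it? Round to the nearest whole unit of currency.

R$29,570

With 4 periods per year: i = 0.030725, n = 28.
PV = FV·(1+i)^(−n) = 69,000 × 0.428550 = 29,569.9380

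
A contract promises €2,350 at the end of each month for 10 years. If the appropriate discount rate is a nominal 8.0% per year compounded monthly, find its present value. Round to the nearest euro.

€193,690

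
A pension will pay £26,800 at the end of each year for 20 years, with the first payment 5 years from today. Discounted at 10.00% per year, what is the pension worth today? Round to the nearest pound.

£155,839

PV at t=4 (ordinary 20-year annuity): 26800 × a(20|0.1) = 26800 × 8.513564 = 228,163.5077
PV₀ = 228,163.5077 / (1+0.1)^4 = 228,163.5077 / 1.464100 = 155,838.7458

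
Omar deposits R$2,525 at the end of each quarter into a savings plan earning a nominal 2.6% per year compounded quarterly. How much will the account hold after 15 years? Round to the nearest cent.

i = 0.026/4 = 0.0065 per quarter; n = 15·4 = 60.
Accumulation factor s(60|0.0065) = 73.095072; FV = 2525 × 73.095072 = 184,565.0574

R$184,565.06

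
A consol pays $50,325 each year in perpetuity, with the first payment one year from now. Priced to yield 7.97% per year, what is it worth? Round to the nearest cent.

$631,430.36

PV = PMT / i = 50325 / 0.0797 = 631,430.3639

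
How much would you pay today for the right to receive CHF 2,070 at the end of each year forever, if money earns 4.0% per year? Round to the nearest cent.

PV = PMT / i = 2070 / 0.04 = 51,750.0000

CHF 51,750.00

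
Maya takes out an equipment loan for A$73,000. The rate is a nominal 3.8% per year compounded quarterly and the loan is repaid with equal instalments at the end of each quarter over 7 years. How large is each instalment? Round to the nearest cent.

Periodic rate i = 0.038/4 = 0.0095; n = 7 × 4 = 28 periods.
Annuity-PV factor = 24.483996; PMT = 73000 / 24.483996 = 2,981.5395

A$2,981.54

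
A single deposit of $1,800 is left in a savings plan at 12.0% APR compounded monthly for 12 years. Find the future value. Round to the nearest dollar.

i = 0.12/12 = 0.01 per month; n = 12·12 = 144.
FV = 1,800 × (1 + 0.01)^144 = 7,543.1081

$7,543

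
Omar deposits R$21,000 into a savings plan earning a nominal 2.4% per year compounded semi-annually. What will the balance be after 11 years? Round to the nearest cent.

R$27,301.76

With 2 periods per year: i = 0.012, n = 22.
FV = 21,000 × (1 + 0.012)^22 = 27,301.7553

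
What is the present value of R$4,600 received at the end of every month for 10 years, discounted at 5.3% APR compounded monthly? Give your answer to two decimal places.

R$427,755.98

i = 0.053/12 = 0.00441667 per month; n = 10·12 = 120.
Annuity factor a(120|0.00441667) = 92.990431; PV = 4600 × 92.990431 = 427,755.9838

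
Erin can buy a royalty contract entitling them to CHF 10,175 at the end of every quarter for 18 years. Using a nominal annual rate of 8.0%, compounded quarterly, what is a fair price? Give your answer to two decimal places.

With 4 periods per year: i = 0.02, n = 72.
PV = PMT · [1 − (1+i)^(−n)] / i = 10175 · 37.984063 = 386,487.8425

CHF 386,487.84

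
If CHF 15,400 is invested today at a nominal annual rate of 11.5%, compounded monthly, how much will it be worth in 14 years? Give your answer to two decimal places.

CHF 76,454.96

i = 0.115/12 = 0.00958333 per month; n = 14·12 = 168.
FV = PV·(1+i)^n = 15,400 × 4.964608 = 76,454.9640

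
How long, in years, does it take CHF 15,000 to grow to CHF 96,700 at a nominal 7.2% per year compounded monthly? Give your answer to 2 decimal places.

Periodic rate i = 0.072/12 = 0.006.
(1+i)^n = 96700/15000 = 6.44667, so n = ln 6.44667 / ln 1.006 = 311.5247 months
= 311.5247/12 years

25.96 years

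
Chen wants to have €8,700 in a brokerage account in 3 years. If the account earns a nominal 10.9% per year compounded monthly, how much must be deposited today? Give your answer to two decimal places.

€6,282.70

i = 0.109/12 = 0.00908333 per month; n = 3·12 = 36.
Discount factor = (1+0.00908333)^(−36) = 0.722149; PV = 8,700 × 0.722149 = 6,282.6962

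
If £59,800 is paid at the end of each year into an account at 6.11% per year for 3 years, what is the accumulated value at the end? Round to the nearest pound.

£190,585

Accumulation factor s(3|0.0611) = 3.187033; FV = 59800 × 3.187033 = 190,584.5860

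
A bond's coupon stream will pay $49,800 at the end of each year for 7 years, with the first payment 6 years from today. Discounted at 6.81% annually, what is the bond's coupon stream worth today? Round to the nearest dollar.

$194,349

PV at t=5 (ordinary 7-year annuity): 49800 × a(7|0.0681) = 49800 × 5.425173 = 270,173.6013
PV₀ = 270,173.6013 / (1+0.0681)^5 = 270,173.6013 / 1.390143 = 194,349.4592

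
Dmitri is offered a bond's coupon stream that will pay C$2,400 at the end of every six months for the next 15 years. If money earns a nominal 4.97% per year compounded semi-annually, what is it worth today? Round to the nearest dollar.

i = 0.0497/2 = 0.02485 per half-year; n = 15·2 = 30.
PV = 2400 × [1 − (1+0.02485)^(−30)] / 0.02485 = 2400 × 20.972215 = 50,333.3160

C$50,333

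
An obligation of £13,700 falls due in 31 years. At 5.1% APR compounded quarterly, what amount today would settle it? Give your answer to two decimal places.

£2,847.35

i = 0.051/4 = 0.01275 per quarter; n = 31·4 = 124.
PV = FV·(1+i)^(−n) = 13,700 × 0.207836 = 2,847.3532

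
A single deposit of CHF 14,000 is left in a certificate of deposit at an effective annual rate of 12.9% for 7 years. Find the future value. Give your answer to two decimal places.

CHF 32,732.99

FV = 14,000 × (1 + 0.129)^7 = 32,732.9863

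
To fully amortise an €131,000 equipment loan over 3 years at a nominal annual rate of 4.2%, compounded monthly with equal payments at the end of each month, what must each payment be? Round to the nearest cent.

€3,879.31

Periodic rate i = 0.042/12 = 0.0035; n = 3 × 12 = 36 periods.
Annuity-PV factor = 33.768911; PMT = 131000 / 33.768911 = 3,879.3078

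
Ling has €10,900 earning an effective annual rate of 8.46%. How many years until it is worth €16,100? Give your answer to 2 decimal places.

4.80 years

n = ln(16100/10900) / ln(1+0.0846) = ln(1.47706) / 0.081211 = 4.8030 years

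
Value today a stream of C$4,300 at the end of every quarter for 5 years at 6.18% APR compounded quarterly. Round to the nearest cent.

Periodic rate i = 0.0618/4 = 0.01545; n = 5 × 4 = 20 periods.
Annuity factor a(20|0.01545) = 17.092719; PV = 4300 × 17.092719 = 73,498.6936

C$73,498.69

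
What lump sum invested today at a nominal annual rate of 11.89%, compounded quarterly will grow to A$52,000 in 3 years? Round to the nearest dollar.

With 4 periods per year: i = 0.029725, n = 12.
PV = FV·(1+i)^(−n) = 52,000 × 0.703631 = 36,588.8081

A$36,589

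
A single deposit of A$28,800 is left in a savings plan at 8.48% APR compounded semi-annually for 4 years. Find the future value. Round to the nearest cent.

A$40,148.35

i = 0.0848/2 = 0.0424 per half-year; n = 4·2 = 8.
28,800 × (1+0.0424)^8 = 28,800 × 1.394040 = 40,148.3507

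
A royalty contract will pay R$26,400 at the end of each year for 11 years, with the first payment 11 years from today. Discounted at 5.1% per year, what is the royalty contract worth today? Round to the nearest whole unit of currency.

R$132,652

PV at t=10 (ordinary 11-year annuity): 26400 × a(11|0.051) = 26400 × 8.262962 = 218,142.1985
PV₀ = 218,142.1985 / (1+0.051)^10 = 218,142.1985 / 1.644475 = 132,651.6100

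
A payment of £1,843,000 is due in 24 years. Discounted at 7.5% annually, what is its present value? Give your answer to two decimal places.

PV = 1,843,000 / (1 + 0.075)^24 = 1,843,000 / 5.672874 = 324,879.4140

£324,879.41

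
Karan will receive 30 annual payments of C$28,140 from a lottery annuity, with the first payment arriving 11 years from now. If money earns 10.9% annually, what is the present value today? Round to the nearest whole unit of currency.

PV at t=10 (ordinary 30-year annuity): 28140 × a(30|0.109) = 28140 × 8.762568 = 246,578.6658
Discount back 10 years: 246,578.6658 × (1+0.109)^(−10) = 246,578.6658 × 0.355373 = 87,627.4224

C$87,627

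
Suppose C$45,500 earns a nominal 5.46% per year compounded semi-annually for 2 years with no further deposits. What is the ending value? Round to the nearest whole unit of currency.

i = 0.0546/2 = 0.0273 per half-year; n = 2·2 = 4.
FV = PV·(1+i)^n = 45,500 × 1.113754 = 50,675.7925

C$50,676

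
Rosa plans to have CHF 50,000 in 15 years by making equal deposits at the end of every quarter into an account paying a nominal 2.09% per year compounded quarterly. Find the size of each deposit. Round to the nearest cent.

CHF 711.68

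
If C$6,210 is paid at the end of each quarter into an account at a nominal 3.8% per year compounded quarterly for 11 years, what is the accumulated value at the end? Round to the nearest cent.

C$337,253.19

i = 0.038/4 = 0.0095 per quarter; n = 11·4 = 44.
FV = PMT · [(1+i)^n − 1] / i = 6210 · 54.308082 = 337,253.1879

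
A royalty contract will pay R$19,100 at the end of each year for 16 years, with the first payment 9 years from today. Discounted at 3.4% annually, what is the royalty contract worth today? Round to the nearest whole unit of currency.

R$178,119

PV at t=8 (ordinary 16-year annuity): 19100 × a(16|0.034) = 19100 × 12.185447 = 232,742.0300
Discount back 8 years: 232,742.0300 × (1+0.034)^(−8) = 232,742.0300 × 0.765307 = 178,119.1065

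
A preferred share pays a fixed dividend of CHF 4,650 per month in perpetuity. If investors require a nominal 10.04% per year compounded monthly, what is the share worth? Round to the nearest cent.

CHF 555,776.89

Periodic rate i = 0.1004/12 = 0.00836667.
PV = PMT / i = 4650 / 0.00836667 = 555,776.8924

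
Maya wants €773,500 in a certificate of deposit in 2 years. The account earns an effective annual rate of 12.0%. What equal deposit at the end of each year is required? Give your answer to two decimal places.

PMT = 773500 / ( [(1+0.12)^2 − 1] / 0.12 ) = 773500 / 2.120000 = 364,858.4906

€364,858.49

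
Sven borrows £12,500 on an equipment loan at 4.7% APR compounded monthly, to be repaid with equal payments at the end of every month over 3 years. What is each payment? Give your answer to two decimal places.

Periodic rate i = 0.047/12 = 0.00391667; n = 3 × 12 = 36 periods.
PMT = 12500 / ( [1 − (1+0.00391667)^(−36)] / 0.00391667 ) = 12500 / 33.516120 = 372.9549

£372.95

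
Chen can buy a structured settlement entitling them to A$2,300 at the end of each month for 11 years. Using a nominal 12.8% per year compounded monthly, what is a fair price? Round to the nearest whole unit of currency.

A$162,481

i = 0.128/12 = 0.0106667 per month; n = 11·12 = 132.
PV = PMT · [1 − (1+i)^(−n)] / i = 2300 · 70.644099 = 162,481.4286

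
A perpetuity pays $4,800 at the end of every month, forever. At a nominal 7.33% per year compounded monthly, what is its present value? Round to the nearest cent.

$785,811.73

Periodic rate i = 0.0733/12 = 0.00610833.
PV = PMT / i = 4800 / 0.00610833 = 785,811.7326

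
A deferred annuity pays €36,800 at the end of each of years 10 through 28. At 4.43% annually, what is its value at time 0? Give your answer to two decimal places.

€315,567.84

Value one period before first payment (t=9): 36800 × [1 − (1+0.0443)^(−19)] / 0.0443 = 36800 × 12.666960 = 466,144.1436
PV₀ = 466,144.1436 / (1+0.0443)^9 = 466,144.1436 / 1.477160 = 315,567.8350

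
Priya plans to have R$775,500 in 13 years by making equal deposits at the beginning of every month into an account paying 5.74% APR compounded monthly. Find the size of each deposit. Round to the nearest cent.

With 12 periods per year: i = 0.00478333, n = 156.
PMT = 775500 / ( [(1+0.00478333)^156 − 1] / 0.00478333 × (1+i) ) = 775500 / 232.162123 = 3,340.3382

R$3,340.34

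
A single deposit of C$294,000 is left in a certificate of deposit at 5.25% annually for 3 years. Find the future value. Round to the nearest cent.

C$342,778.56

FV = 294,000 × (1 + 0.0525)^3 = 342,778.5552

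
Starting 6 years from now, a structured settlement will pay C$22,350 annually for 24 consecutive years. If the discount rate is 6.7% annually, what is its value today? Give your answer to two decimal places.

PV at t=5 (ordinary 24-year annuity): 22350 × a(24|0.067) = 22350 × 11.777776 = 263,233.2952
PV₀ = 263,233.2952 / (1+0.067)^5 = 263,233.2952 / 1.383000 = 190,335.0293

C$190,335.03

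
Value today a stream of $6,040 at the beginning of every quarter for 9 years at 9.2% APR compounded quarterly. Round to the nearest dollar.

$150,164

i = 0.092/4 = 0.023 per quarter; n = 9·4 = 36.
PV = 6040 × [1 − (1+0.023)^(−36)] / 0.023 × (1+i) = 6040 × 24.861605 = 150,164.0913
(Beginning-of-period payments → annuity-due factor ×(1+i).)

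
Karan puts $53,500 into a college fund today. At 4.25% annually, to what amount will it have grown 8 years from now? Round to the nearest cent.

53,500 × (1+0.0425)^8 = 53,500 × 1.395110 = 74,638.3949

$74,638.39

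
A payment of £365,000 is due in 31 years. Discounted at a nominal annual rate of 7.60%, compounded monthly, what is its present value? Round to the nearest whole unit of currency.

£34,860

i = 0.076/12 = 0.00633333 per month; n = 31·12 = 372.
PV = 365,000 / (1 + 0.00633333)^372 = 365,000 / 10.470593 = 34,859.5339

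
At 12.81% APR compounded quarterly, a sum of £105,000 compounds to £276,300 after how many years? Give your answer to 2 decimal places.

7.67 years

Periodic rate i = 0.1281/4 = 0.032025.
n = ln(276300/105000) / ln(1+0.032025) = ln(2.63143) / 0.031523 = 30.6928 quarters
= 30.6928/4 years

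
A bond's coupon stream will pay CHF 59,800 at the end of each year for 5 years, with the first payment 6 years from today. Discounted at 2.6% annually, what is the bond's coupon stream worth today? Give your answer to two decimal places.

PV at t=5 (ordinary 5-year annuity): 59800 × a(5|0.026) = 59800 × 4.632485 = 277,022.5947
PV₀ = 277,022.5947 / (1+0.026)^5 = 277,022.5947 / 1.136938 = 243,656.7174

CHF 243,656.72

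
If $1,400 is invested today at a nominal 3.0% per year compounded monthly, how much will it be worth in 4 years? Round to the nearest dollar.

$1,578

With 12 periods per year: i = 0.0025, n = 48.
FV = PV·(1+i)^n = 1,400 × 1.127328 = 1,578.2592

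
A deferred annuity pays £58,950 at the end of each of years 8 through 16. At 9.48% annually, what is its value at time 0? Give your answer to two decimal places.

£183,873.17

PV at t=7 (ordinary 9-year annuity): 58950 × a(9|0.0948) = 58950 × 5.880010 = 346,626.6071
PV₀ = 346,626.6071 / (1+0.0948)^7 = 346,626.6071 / 1.885140 = 183,873.1749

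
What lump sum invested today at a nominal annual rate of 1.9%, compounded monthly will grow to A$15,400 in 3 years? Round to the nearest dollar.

A$14,547

i = 0.019/12 = 0.00158333 per month; n = 3·12 = 36.
Discount factor = (1+0.00158333)^(−36) = 0.944637; PV = 15,400 × 0.944637 = 14,547.4044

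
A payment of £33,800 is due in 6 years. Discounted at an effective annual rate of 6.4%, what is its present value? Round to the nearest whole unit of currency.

Discount factor = (1+0.064)^(−6) = 0.689208; PV = 33,800 × 0.689208 = 23,295.2262

£23,295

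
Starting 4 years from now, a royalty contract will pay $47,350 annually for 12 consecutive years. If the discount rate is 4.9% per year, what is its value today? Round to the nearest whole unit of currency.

Value one period before first payment (t=3): 47350 × [1 − (1+0.049)^(−12)] / 0.049 = 47350 × 8.913452 = 422,051.9586
Discount back 3 years: 422,051.9586 × (1+0.049)^(−3) = 422,051.9586 × 0.866310 = 365,628.0072

$365,628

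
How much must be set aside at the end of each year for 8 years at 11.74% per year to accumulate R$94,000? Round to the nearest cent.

PMT = 94000 / ( [(1+0.1174)^8 − 1] / 0.1174 ) = 94000 / 12.183585 = 7,715.2989

R$7,715.30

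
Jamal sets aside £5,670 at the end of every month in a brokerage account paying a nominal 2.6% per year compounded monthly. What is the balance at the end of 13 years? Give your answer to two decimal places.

£1,051,029.37

Periodic rate i = 0.026/12 = 0.00216667; n = 13 × 12 = 156 periods.
FV = PMT · [(1+i)^n − 1] / i = 5670 · 185.366732 = 1,051,029.3732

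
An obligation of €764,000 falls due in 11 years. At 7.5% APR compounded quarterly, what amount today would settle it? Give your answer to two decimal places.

€337,378.97

i = 0.075/4 = 0.01875 per quarter; n = 11·4 = 44.
PV = FV·(1+i)^(−n) = 764,000 × 0.441596 = 337,378.9651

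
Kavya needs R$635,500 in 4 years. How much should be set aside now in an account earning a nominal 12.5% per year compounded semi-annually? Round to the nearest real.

R$391,277

i = 0.125/2 = 0.0625 per half-year; n = 4·2 = 8.
Discount factor = (1+0.0625)^(−8) = 0.615699; PV = 635,500 × 0.615699 = 391,276.7523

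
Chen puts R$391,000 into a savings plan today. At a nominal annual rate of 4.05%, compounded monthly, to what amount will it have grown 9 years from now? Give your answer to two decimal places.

R$562,614.04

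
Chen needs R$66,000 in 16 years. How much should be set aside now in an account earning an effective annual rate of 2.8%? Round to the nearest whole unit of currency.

R$42,428

Discount factor = (1+0.028)^(−16) = 0.642851; PV = 66,000 × 0.642851 = 42,428.1505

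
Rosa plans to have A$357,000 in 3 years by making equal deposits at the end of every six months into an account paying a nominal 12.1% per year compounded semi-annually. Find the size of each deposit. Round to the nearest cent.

A$51,116.05

With 2 periods per year: i = 0.0605, n = 6.
PMT = 357000 / ( [(1+0.0605)^6 − 1] / 0.0605 ) = 357000 / 6.984108 = 51,116.0490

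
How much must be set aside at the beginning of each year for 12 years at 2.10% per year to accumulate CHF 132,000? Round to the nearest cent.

CHF 9,585.36

PMT = 132000 / ( [(1+0.021)^12 − 1] / 0.021 × (1+i) ) = 132000 / 13.771005 = 9,585.3570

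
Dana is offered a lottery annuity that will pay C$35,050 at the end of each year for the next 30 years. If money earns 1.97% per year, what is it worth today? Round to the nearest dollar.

PV = 35050 × [1 − (1+0.0197)^(−30)] / 0.0197 = 35050 × 22.489118 = 788,243.5785

C$788,244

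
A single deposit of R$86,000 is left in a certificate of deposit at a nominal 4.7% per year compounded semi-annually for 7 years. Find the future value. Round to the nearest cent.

Periodic rate i = 0.047/2 = 0.0235; n = 7 × 2 = 14 periods.
FV = PV·(1+i)^n = 86,000 × 1.384299 = 119,049.7011

R$119,049.70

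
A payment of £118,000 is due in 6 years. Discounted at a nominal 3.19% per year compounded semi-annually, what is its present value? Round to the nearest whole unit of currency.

£97,592

i = 0.0319/2 = 0.01595 per half-year; n = 6·2 = 12.
Discount factor = (1+0.01595)^(−12) = 0.827050; PV = 118,000 × 0.827050 = 97,591.9490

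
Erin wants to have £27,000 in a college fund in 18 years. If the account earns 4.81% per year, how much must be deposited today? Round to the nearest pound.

£11,591

PV = 27,000 / (1 + 0.0481)^18 = 27,000 / 2.329426 = 11,590.8367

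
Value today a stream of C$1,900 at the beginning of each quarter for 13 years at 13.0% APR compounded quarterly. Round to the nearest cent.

C$48,920.19

i = 0.13/4 = 0.0325 per quarter; n = 13·4 = 52.
Annuity factor a(52|0.0325) × (1+i) = 25.747469; PV = 1900 × 25.747469 = 48,920.1913
(annuity-due: payments at period start, so ×(1+i).)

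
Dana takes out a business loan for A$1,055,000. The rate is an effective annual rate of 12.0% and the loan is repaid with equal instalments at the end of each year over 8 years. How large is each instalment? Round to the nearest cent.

A$212,374.50

Annuity-PV factor = 4.967640; PMT = 1.055e+06 / 4.967640 = 212,374.4977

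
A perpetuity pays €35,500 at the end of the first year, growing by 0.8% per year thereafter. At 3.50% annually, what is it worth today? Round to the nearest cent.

€1,314,814.81

PV = PMT / (i − g) = 35500 / (0.035 − 0.008) = 35500 / 0.027000 = 1,314,814.8148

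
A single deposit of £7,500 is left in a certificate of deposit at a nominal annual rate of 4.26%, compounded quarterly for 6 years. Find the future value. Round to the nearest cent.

Periodic rate i = 0.0426/4 = 0.01065; n = 6 × 4 = 24 periods.
FV = 7,500 × (1 + 0.01065)^24 = 9,671.1917

£9,671.19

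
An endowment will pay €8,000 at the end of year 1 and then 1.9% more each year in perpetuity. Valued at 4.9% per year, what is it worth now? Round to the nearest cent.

€266,666.67

PV = D₁/(r − g) = 8000/(0.049 − 0.019) = 266,666.6667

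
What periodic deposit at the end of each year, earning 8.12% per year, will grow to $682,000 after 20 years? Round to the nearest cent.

$14,706.26

PMT = 682000 / ( [(1+0.0812)^20 − 1] / 0.0812 ) = 682000 / 46.374810 = 14,706.2596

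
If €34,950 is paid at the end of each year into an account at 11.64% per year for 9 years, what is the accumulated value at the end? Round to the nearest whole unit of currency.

€508,601

Accumulation factor s(9|0.1164) = 14.552245; FV = 34950 × 14.552245 = 508,600.9476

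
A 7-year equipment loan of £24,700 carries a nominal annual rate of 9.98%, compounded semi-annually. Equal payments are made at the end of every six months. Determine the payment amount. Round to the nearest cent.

i = 0.0998/2 = 0.0499 per half-year; n = 7·2 = 14.
Annuity-PV factor = 9.904973; PMT = 24700 / 9.904973 = 2,493.6969

£2,493.70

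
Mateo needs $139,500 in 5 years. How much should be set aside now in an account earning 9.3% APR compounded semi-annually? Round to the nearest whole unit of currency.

$88,549

i = 0.093/2 = 0.0465 per half-year; n = 5·2 = 10.
PV = 139,500 / (1 + 0.0465)^10 = 139,500 / 1.575405 = 88,548.6370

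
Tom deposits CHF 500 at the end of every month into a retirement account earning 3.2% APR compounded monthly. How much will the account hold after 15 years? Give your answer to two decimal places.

CHF 115,320.43

With 12 periods per year: i = 0.00266667, n = 180.
FV = 500 × [(1+0.00266667)^180 − 1] / 0.00266667 = 500 × 230.640855 = 115,320.4274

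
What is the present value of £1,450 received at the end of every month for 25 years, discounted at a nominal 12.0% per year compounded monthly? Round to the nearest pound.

Periodic rate i = 0.12/12 = 0.01; n = 25 × 12 = 300 periods.
PV = 1450 × [1 − (1+0.01)^(−300)] / 0.01 = 1450 × 94.946551 = 137,672.4993

£137,672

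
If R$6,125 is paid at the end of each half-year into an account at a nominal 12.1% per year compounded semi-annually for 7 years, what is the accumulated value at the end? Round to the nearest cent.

i = 0.121/2 = 0.0605 per half-year; n = 7·2 = 14.
Accumulation factor s(14|0.0605) = 21.088931; FV = 6125 × 21.088931 = 129,169.7016

R$129,169.70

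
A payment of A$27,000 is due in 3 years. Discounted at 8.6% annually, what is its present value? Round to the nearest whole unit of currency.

PV = 27,000 / (1 + 0.086)^3 = 27,000 / 1.280824 = 21,080.1787

A$21,080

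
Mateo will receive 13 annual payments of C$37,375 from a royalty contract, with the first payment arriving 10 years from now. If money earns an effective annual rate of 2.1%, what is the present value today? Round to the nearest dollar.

PV at t=9 (ordinary 13-year annuity): 37375 × a(13|0.021) = 37375 × 11.273932 = 421,363.1979
Discount back 9 years: 421,363.1979 × (1+0.021)^(−9) = 421,363.1979 × 0.829408 = 349,482.0887

C$349,482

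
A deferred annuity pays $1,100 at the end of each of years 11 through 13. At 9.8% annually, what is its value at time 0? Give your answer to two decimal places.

Value one period before first payment (t=10): 1100 × [1 − (1+0.098)^(−3)] / 0.098 = 1100 × 2.495634 = 2,745.1978
Discount back 10 years: 2,745.1978 × (1+0.098)^(−10) = 2,745.1978 × 0.392624 = 1,077.8299

$1,077.83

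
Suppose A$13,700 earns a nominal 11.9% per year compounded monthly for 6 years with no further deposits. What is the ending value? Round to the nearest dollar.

A$27,879

i = 0.119/12 = 0.00991667 per month; n = 6·12 = 72.
13,700 × (1+0.00991667)^72 = 13,700 × 2.034974 = 27,879.1421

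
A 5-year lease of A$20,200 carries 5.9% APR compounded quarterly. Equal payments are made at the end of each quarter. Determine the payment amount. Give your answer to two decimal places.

A$1,173.67

i = 0.059/4 = 0.01475 per quarter; n = 5·4 = 20.
PMT = 20200 / ( [1 − (1+0.01475)^(−20)] / 0.01475 ) = 20200 / 17.211025 = 1,173.6663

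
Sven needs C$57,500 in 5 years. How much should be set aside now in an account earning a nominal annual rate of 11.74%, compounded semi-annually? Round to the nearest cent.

C$32,504.14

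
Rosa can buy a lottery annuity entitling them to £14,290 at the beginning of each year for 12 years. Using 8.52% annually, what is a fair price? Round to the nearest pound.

Annuity factor a(12|0.0852) × (1+i) = 7.962316; PV = 14290 × 7.962316 = 113,781.4923
(annuity-due: payments at period start, so ×(1+i).)

£113,781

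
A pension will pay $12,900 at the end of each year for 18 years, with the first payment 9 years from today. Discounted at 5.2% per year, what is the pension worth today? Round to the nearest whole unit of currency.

Value one period before first payment (t=8): 12900 × [1 − (1+0.052)^(−18)] / 0.052 = 12900 × 11.509062 = 148,466.8979
PV₀ = 148,466.8979 / (1+0.052)^8 = 148,466.8979 / 1.500120 = 98,970.0332

$98,970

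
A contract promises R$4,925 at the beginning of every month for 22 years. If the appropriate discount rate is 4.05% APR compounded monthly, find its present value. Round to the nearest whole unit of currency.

R$862,608

With 12 periods per year: i = 0.003375, n = 264.
Annuity factor a(264|0.003375) × (1+i) = 175.148781; PV = 4925 × 175.148781 = 862,607.7440
Payments are at the start of each period, so multiply by (1+i).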